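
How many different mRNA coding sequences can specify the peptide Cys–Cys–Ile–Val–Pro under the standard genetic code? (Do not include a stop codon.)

Cys: 2 codons.
Cys: 2 codons.
Ile: 3 codons.
Val: 4 codons.
Pro: 4 codons.
2 × 2 × 3 × 4 × 4 = 192.

192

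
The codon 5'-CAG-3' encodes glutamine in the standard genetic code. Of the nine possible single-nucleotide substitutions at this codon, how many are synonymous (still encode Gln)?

1

Position 1: none → 0 synonymous.
Position 2: none → 0 synonymous.
Position 3: CAA → 1 synonymous.
Total: 0 + 0 + 1 = 1.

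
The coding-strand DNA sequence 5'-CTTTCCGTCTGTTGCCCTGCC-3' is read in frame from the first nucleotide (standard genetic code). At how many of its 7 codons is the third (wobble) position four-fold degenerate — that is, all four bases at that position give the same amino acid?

Codon 1 CTT (Leu): third position 4-fold.
Codon 2 TCC (Ser): third position 4-fold.
Codon 3 GTC (Val): third position 4-fold.
Codon 4 TGT (Cys): third position 2-fold.
Codon 5 TGC (Cys): third position 2-fold.
Codon 6 CCT (Pro): third position 4-fold.
Codon 7 GCC (Ala): third position 4-fold.
Four-fold degenerate third positions: 5.

5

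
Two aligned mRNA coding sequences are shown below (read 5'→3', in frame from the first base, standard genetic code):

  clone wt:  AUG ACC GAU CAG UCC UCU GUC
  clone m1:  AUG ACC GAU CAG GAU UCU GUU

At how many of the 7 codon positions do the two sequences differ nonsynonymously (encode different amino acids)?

1

Codon 1: AUG Met / AUG Met — identical.
Codon 2: ACC Thr / ACC Thr — identical.
Codon 3: GAU Asp / GAU Asp — identical.
Codon 4: CAG Gln / CAG Gln — identical.
Codon 5: UCC Ser / GAU Asp — nonsynonymous.
Codon 6: UCU Ser / UCU Ser — identical.
Codon 7: GUC Val / GUU Val — synonymous.
Nonsynonymous differences: 1.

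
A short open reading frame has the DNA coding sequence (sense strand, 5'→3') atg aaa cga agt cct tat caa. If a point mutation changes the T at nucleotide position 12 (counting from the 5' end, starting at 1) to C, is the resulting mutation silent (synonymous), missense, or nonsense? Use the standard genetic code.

Position 12 falls in codon 4: AGT → Ser.
After the substitution the codon is AGC → Ser.
Both encode Ser, so the change is synonymous.

silent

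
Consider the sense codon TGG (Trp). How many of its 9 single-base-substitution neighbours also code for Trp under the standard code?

Position 1: none → 0 synonymous.
Position 2: none → 0 synonymous.
Position 3: none → 0 synonymous.
Total: 0 + 0 + 0 = 0.

0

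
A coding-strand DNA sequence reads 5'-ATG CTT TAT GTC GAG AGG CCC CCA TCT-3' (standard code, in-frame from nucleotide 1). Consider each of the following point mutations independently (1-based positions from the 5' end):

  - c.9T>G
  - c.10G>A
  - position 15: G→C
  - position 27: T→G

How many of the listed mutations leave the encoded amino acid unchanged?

1

Codon 3: TAT (Tyr) → TAG (Stop) — nonsense.
Codon 4: GTC (Val) → ATC (Ile) — missense.
Codon 5: GAG (Glu) → GAC (Asp) — missense.
Codon 9: TCT (Ser) → TCG (Ser) — synonymous.
Synonymous: 1 of 4.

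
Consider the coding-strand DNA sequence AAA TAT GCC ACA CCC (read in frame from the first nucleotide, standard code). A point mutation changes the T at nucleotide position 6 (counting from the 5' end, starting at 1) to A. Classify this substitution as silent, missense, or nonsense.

nonsense

Position 6 falls in codon 2: TAT → Tyr.
After the substitution the codon is TAA → Stop.
The new codon is a stop codon, so this is a nonsense mutation.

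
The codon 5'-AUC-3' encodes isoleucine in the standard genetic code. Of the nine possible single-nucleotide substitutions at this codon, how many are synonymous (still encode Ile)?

Position 1: none → 0 synonymous.
Position 2: none → 0 synonymous.
Position 3: AUU, AUA → 2 synonymous.
Total: 0 + 0 + 2 = 2.

2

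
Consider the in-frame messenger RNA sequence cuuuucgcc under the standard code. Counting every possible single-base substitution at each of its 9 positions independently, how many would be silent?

7

Codon 1 (CUU, Leu): 3 synonymous substitutions.
Codon 2 (UUC, Phe): 1 synonymous substitution.
Codon 3 (GCC, Ala): 3 synonymous substitutions.
Total: 3 + 1 + 3 = 7.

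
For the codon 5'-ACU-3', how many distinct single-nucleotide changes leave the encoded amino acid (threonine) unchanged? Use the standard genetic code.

Position 1: none → 0 synonymous.
Position 2: none → 0 synonymous.
Position 3: ACC, ACA, ACG → 3 synonymous.
Total: 0 + 0 + 3 = 3.

3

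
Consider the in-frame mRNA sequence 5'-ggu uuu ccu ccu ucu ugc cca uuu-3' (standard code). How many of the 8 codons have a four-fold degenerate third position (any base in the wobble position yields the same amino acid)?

Codon 1 GGU (Gly): third position 4-fold.
Codon 2 UUU (Phe): third position 2-fold.
Codon 3 CCU (Pro): third position 4-fold.
Codon 4 CCU (Pro): third position 4-fold.
Codon 5 UCU (Ser): third position 4-fold.
Codon 6 UGC (Cys): third position 2-fold.
Codon 7 CCA (Pro): third position 4-fold.
Codon 8 UUU (Phe): third position 2-fold.
Four-fold degenerate third positions: 5.

5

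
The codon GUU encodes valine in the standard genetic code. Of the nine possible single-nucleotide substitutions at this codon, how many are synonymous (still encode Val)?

Position 1: none → 0 synonymous.
Position 2: none → 0 synonymous.
Position 3: GUC, GUA, GUG → 3 synonymous.
Total: 0 + 0 + 3 = 3.

3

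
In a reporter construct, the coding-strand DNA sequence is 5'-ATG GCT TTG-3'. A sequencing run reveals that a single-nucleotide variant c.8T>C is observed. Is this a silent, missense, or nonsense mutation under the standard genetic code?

missense

Position 8 falls in codon 3: TTG → Leu.
After the substitution the codon is TCG → Ser.
Leu ≠ Ser, so this is a missense mutation.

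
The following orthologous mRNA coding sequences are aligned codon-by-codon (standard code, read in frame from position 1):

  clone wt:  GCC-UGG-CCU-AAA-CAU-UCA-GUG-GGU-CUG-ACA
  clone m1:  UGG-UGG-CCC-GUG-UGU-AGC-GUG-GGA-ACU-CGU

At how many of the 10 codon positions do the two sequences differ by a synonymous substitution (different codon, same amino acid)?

Codon 1: GCC Ala / UGG Trp — nonsynonymous.
Codon 2: UGG Trp / UGG Trp — identical.
Codon 3: CCU Pro / CCC Pro — synonymous.
Codon 4: AAA Lys / GUG Val — nonsynonymous.
Codon 5: CAU His / UGU Cys — nonsynonymous.
Codon 6: UCA Ser / AGC Ser — synonymous.
Codon 7: GUG Val / GUG Val — identical.
Codon 8: GGU Gly / GGA Gly — synonymous.
Codon 9: CUG Leu / ACU Thr — nonsynonymous.
Codon 10: ACA Thr / CGU Arg — nonsynonymous.
Synonymous differences: 3.

3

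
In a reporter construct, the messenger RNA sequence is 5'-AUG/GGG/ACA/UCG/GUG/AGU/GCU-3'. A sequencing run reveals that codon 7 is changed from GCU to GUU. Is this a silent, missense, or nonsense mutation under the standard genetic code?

missense

Position 20 falls in codon 7: GCU → Ala.
After the substitution the codon is GUU → Val.
Ala ≠ Val, so this is a missense mutation.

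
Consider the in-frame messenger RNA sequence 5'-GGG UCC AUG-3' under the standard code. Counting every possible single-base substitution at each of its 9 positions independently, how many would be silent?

Codon 1 (GGG, Gly): 3 synonymous substitutions.
Codon 2 (UCC, Ser): 3 synonymous substitutions.
Codon 3 (AUG, Met): 0 synonymous substitutions.
Total: 3 + 3 + 0 = 6.

6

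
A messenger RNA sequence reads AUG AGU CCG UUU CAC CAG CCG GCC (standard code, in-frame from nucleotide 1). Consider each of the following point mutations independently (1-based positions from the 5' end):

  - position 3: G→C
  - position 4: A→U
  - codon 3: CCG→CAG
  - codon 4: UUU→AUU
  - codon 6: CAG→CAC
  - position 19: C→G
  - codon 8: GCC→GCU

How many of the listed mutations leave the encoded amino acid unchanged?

1

Codon 1: AUG (Met) → AUC (Ile) — missense.
Codon 2: AGU (Ser) → UGU (Cys) — missense.
Codon 3: CCG (Pro) → CAG (Gln) — missense.
Codon 4: UUU (Phe) → AUU (Ile) — missense.
Codon 6: CAG (Gln) → CAC (His) — missense.
Codon 7: CCG (Pro) → GCG (Ala) — missense.
Codon 8: GCC (Ala) → GCU (Ala) — synonymous.
Synonymous: 1 of 7.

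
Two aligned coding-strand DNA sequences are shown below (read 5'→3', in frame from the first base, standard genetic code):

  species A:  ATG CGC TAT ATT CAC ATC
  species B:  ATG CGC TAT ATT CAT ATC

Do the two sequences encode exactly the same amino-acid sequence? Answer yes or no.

Codon 1: ATG Met / ATG Met — identical.
Codon 2: CGC Arg / CGC Arg — identical.
Codon 3: TAT Tyr / TAT Tyr — identical.
Codon 4: ATT Ile / ATT Ile — identical.
Codon 5: CAC His / CAT His — synonymous.
Codon 6: ATC Ile / ATC Ile — identical.
Nonsynonymous differences: 0 → same protein.

yes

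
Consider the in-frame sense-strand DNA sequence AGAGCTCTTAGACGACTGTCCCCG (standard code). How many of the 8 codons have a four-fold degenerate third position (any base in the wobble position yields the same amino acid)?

Codon 1 AGA (Arg): third position 2-fold.
Codon 2 GCT (Ala): third position 4-fold.
Codon 3 CTT (Leu): third position 4-fold.
Codon 4 AGA (Arg): third position 2-fold.
Codon 5 CGA (Arg): third position 4-fold.
Codon 6 CTG (Leu): third position 4-fold.
Codon 7 TCC (Ser): third position 4-fold.
Codon 8 CCG (Pro): third position 4-fold.
Four-fold degenerate third positions: 6.

6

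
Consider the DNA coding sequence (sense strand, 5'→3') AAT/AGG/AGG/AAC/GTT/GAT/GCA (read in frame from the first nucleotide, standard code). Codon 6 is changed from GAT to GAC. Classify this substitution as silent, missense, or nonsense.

silent

Position 18 falls in codon 6: GAT → Asp.
After the substitution the codon is GAC → Asp.
Both encode Asp, so the change is synonymous.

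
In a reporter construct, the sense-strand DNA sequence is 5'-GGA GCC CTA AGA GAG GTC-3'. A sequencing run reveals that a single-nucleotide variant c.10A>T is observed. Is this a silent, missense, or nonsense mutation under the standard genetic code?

Position 10 falls in codon 4: AGA → Arg.
After the substitution the codon is TGA → Stop.
The new codon is a stop codon, so this is a nonsense mutation.

nonsense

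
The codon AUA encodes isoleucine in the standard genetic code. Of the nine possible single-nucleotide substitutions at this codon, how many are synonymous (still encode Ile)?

Position 1: none → 0 synonymous.
Position 2: none → 0 synonymous.
Position 3: AUU, AUC → 2 synonymous.
Total: 0 + 0 + 2 = 2.

2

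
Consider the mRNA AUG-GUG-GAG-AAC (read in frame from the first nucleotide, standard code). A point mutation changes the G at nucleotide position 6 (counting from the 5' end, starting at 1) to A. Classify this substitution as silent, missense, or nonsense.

silent

Position 6 falls in codon 2: GUG → Val.
After the substitution the codon is GUA → Val.
Both encode Val, so the change is synonymous.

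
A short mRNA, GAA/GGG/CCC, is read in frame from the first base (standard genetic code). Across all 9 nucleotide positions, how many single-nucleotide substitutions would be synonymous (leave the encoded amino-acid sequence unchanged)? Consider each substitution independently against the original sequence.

Codon 1 (GAA, Glu): 1 synonymous substitution.
Codon 2 (GGG, Gly): 3 synonymous substitutions.
Codon 3 (CCC, Pro): 3 synonymous substitutions.
Total: 1 + 3 + 3 = 7.

7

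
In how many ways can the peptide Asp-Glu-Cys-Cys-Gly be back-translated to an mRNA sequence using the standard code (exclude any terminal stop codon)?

Asp: 2 codons.
Glu: 2 codons.
Cys: 2 codons.
Cys: 2 codons.
Gly: 4 codons.
2 × 2 × 2 × 2 × 4 = 64.

64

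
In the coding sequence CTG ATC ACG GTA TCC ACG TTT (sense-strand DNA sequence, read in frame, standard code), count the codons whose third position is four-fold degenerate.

Codon 1 CTG (Leu): third position 4-fold.
Codon 2 ATC (Ile): third position 3-fold.
Codon 3 ACG (Thr): third position 4-fold.
Codon 4 GTA (Val): third position 4-fold.
Codon 5 TCC (Ser): third position 4-fold.
Codon 6 ACG (Thr): third position 4-fold.
Codon 7 TTT (Phe): third position 2-fold.
Four-fold degenerate third positions: 5.

5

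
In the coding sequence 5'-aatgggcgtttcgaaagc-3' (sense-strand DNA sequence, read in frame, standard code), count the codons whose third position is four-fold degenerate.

2

Codon 1 AAT (Asn): third position 2-fold.
Codon 2 GGG (Gly): third position 4-fold.
Codon 3 CGT (Arg): third position 4-fold.
Codon 4 TTC (Phe): third position 2-fold.
Codon 5 GAA (Glu): third position 2-fold.
Codon 6 AGC (Ser): third position 2-fold.
Four-fold degenerate third positions: 2.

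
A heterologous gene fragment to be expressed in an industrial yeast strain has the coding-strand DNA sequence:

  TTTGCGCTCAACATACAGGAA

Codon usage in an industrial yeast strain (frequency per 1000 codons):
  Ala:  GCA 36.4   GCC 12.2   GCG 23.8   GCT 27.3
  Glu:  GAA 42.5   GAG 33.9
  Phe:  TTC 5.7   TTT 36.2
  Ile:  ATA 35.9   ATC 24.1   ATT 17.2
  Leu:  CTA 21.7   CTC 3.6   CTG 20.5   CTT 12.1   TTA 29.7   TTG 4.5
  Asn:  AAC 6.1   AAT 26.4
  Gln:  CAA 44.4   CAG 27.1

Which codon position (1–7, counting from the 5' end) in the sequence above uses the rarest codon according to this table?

3

Codon 1 TTT (Phe): 36.2 per 1000.
Codon 2 GCG (Ala): 23.8 per 1000.
Codon 3 CTC (Leu): 3.6 per 1000.
Codon 4 AAC (Asn): 6.1 per 1000.
Codon 5 ATA (Ile): 35.9 per 1000.
Codon 6 CAG (Gln): 27.1 per 1000.
Codon 7 GAA (Glu): 42.5 per 1000.
Lowest frequency is 3.6 at codon 3.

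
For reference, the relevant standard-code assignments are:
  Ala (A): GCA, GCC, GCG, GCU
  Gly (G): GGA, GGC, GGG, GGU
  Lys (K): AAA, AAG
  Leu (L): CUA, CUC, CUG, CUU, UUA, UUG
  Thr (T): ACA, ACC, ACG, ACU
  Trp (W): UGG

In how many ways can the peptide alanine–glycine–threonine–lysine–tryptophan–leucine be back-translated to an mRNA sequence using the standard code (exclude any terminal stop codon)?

Ala: 4 codons.
Gly: 4 codons.
Thr: 4 codons.
Lys: 2 codons.
Trp: 1 codon.
Leu: 6 codons.
4 × 4 × 4 × 2 × 1 × 6 = 768.

768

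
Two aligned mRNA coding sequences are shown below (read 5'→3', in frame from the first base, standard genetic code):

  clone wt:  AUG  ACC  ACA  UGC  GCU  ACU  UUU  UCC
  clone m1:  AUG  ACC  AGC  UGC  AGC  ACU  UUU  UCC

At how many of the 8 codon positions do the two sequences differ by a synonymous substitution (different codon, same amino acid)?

Codon 1: AUG Met / AUG Met — identical.
Codon 2: ACC Thr / ACC Thr — identical.
Codon 3: ACA Thr / AGC Ser — nonsynonymous.
Codon 4: UGC Cys / UGC Cys — identical.
Codon 5: GCU Ala / AGC Ser — nonsynonymous.
Codon 6: ACU Thr / ACU Thr — identical.
Codon 7: UUU Phe / UUU Phe — identical.
Codon 8: UCC Ser / UCC Ser — identical.
Synonymous differences: 0.

0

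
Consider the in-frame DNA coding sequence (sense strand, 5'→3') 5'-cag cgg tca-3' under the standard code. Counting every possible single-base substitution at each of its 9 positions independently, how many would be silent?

Codon 1 (CAG, Gln): 1 synonymous substitution.
Codon 2 (CGG, Arg): 4 synonymous substitutions.
Codon 3 (TCA, Ser): 3 synonymous substitutions.
Total: 1 + 4 + 3 = 8.

8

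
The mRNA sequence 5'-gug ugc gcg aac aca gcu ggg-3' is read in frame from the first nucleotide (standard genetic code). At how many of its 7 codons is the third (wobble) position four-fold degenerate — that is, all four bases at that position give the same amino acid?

5

Codon 1 GUG (Val): third position 4-fold.
Codon 2 UGC (Cys): third position 2-fold.
Codon 3 GCG (Ala): third position 4-fold.
Codon 4 AAC (Asn): third position 2-fold.
Codon 5 ACA (Thr): third position 4-fold.
Codon 6 GCU (Ala): third position 4-fold.
Codon 7 GGG (Gly): third position 4-fold.
Four-fold degenerate third positions: 5.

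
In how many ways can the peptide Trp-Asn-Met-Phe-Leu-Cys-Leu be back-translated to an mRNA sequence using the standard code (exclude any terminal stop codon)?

Trp: 1 codon.
Asn: 2 codons.
Met: 1 codon.
Phe: 2 codons.
Leu: 6 codons.
Cys: 2 codons.
Leu: 6 codons.
1 × 2 × 1 × 2 × 6 × 2 × 6 = 288.

288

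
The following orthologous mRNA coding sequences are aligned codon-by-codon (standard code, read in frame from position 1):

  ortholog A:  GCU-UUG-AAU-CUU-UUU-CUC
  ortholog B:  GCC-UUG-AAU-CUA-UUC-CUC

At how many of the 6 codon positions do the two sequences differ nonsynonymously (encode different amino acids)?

Codon 1: GCU Ala / GCC Ala — synonymous.
Codon 2: UUG Leu / UUG Leu — identical.
Codon 3: AAU Asn / AAU Asn — identical.
Codon 4: CUU Leu / CUA Leu — synonymous.
Codon 5: UUU Phe / UUC Phe — synonymous.
Codon 6: CUC Leu / CUC Leu — identical.
Nonsynonymous differences: 0.

0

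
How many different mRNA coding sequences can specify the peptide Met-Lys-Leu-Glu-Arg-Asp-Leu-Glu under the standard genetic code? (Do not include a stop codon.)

Met: 1 codon.
Lys: 2 codons.
Leu: 6 codons.
Glu: 2 codons.
Arg: 6 codons.
Asp: 2 codons.
Leu: 6 codons.
Glu: 2 codons.
1 × 2 × 6 × 2 × 6 × 2 × 6 × 2 = 3456.

3456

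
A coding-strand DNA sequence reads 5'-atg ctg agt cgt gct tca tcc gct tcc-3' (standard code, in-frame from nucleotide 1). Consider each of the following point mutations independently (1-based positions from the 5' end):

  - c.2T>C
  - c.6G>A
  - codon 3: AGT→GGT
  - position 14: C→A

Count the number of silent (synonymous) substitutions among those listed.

Codon 1: ATG (Met) → ACG (Thr) — missense.
Codon 2: CTG (Leu) → CTA (Leu) — synonymous.
Codon 3: AGT (Ser) → GGT (Gly) — missense.
Codon 5: GCT (Ala) → GAT (Asp) — missense.
Synonymous: 1 of 4.

1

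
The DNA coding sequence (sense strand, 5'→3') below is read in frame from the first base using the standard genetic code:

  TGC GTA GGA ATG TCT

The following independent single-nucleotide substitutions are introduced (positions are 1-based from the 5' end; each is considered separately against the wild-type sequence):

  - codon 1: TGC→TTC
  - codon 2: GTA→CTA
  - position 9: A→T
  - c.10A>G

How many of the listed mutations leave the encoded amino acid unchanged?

1

Codon 1: TGC (Cys) → TTC (Phe) — missense.
Codon 2: GTA (Val) → CTA (Leu) — missense.
Codon 3: GGA (Gly) → GGT (Gly) — synonymous.
Codon 4: ATG (Met) → GTG (Val) — missense.
Synonymous: 1 of 4.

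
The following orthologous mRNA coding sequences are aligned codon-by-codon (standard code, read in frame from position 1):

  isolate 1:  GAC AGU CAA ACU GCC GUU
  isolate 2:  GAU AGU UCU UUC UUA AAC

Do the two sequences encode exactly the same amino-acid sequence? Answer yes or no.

Codon 1: GAC Asp / GAU Asp — synonymous.
Codon 2: AGU Ser / AGU Ser — identical.
Codon 3: CAA Gln / UCU Ser — nonsynonymous.
Codon 4: ACU Thr / UUC Phe — nonsynonymous.
Codon 5: GCC Ala / UUA Leu — nonsynonymous.
Codon 6: GUU Val / AAC Asn — nonsynonymous.
Nonsynonymous differences: 4 → different protein.

no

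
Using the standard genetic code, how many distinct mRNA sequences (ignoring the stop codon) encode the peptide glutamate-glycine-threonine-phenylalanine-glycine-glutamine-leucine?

3072

Glu: 2 codons.
Gly: 4 codons.
Thr: 4 codons.
Phe: 2 codons.
Gly: 4 codons.
Gln: 2 codons.
Leu: 6 codons.
2 × 4 × 4 × 2 × 4 × 2 × 6 = 3072.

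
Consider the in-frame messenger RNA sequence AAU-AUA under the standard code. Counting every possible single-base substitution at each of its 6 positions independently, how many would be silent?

Codon 1 (AAU, Asn): 1 synonymous substitution.
Codon 2 (AUA, Ile): 2 synonymous substitutions.
Total: 1 + 2 = 3.

3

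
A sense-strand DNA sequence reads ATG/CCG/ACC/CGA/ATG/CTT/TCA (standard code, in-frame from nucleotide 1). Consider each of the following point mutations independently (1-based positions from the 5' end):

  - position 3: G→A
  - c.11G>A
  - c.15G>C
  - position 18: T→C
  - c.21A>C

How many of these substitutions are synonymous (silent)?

Codon 1: ATG (Met) → ATA (Ile) — missense.
Codon 4: CGA (Arg) → CAA (Gln) — missense.
Codon 5: ATG (Met) → ATC (Ile) — missense.
Codon 6: CTT (Leu) → CTC (Leu) — synonymous.
Codon 7: TCA (Ser) → TCC (Ser) — synonymous.
Synonymous: 2 of 5.

2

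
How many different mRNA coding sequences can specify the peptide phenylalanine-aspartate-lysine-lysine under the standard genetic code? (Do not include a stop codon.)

Phe: 2 codons.
Asp: 2 codons.
Lys: 2 codons.
Lys: 2 codons.
2 × 2 × 2 × 2 = 16.

16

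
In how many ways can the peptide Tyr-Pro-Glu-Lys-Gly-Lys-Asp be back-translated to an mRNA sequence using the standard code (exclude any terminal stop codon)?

512

Tyr: 2 codons.
Pro: 4 codons.
Glu: 2 codons.
Lys: 2 codons.
Gly: 4 codons.
Lys: 2 codons.
Asp: 2 codons.
2 × 4 × 2 × 2 × 4 × 2 × 2 = 512.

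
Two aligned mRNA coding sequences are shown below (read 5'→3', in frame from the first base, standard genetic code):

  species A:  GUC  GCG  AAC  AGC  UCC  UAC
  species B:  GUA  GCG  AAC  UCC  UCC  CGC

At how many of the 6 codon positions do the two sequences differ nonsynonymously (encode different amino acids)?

1

Codon 1: GUC Val / GUA Val — synonymous.
Codon 2: GCG Ala / GCG Ala — identical.
Codon 3: AAC Asn / AAC Asn — identical.
Codon 4: AGC Ser / UCC Ser — synonymous.
Codon 5: UCC Ser / UCC Ser — identical.
Codon 6: UAC Tyr / CGC Arg — nonsynonymous.
Nonsynonymous differences: 1.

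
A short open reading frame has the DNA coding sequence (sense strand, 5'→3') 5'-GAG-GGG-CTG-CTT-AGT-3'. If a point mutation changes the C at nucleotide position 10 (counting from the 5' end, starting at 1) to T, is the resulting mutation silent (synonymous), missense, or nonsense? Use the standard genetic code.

Position 10 falls in codon 4: CTT → Leu.
After the substitution the codon is TTT → Phe.
Leu ≠ Phe, so this is a missense mutation.

missense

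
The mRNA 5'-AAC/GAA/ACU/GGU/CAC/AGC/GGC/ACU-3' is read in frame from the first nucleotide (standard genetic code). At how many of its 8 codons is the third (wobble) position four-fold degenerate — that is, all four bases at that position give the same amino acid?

4

Codon 1 AAC (Asn): third position 2-fold.
Codon 2 GAA (Glu): third position 2-fold.
Codon 3 ACU (Thr): third position 4-fold.
Codon 4 GGU (Gly): third position 4-fold.
Codon 5 CAC (His): third position 2-fold.
Codon 6 AGC (Ser): third position 2-fold.
Codon 7 GGC (Gly): third position 4-fold.
Codon 8 ACU (Thr): third position 4-fold.
Four-fold degenerate third positions: 4.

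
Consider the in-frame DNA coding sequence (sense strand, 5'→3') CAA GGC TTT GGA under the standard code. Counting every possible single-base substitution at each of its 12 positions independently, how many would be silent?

8

Codon 1 (CAA, Gln): 1 synonymous substitution.
Codon 2 (GGC, Gly): 3 synonymous substitutions.
Codon 3 (TTT, Phe): 1 synonymous substitution.
Codon 4 (GGA, Gly): 3 synonymous substitutions.
Total: 1 + 3 + 1 + 3 = 8.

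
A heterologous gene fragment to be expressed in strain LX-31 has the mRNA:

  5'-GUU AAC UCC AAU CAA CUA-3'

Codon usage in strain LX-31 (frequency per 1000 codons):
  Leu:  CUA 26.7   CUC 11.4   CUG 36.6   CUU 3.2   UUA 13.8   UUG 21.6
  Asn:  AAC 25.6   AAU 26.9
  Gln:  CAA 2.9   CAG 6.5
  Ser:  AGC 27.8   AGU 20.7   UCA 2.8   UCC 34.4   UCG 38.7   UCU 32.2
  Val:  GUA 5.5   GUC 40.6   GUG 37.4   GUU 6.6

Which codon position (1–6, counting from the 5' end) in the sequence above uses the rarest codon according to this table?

Codon 1 GUU (Val): 6.6 per 1000.
Codon 2 AAC (Asn): 25.6 per 1000.
Codon 3 UCC (Ser): 34.4 per 1000.
Codon 4 AAU (Asn): 26.9 per 1000.
Codon 5 CAA (Gln): 2.9 per 1000.
Codon 6 CUA (Leu): 26.7 per 1000.
Lowest frequency is 2.9 at codon 5.

5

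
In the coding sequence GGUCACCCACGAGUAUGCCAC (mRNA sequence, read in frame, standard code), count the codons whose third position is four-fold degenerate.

Codon 1 GGU (Gly): third position 4-fold.
Codon 2 CAC (His): third position 2-fold.
Codon 3 CCA (Pro): third position 4-fold.
Codon 4 CGA (Arg): third position 4-fold.
Codon 5 GUA (Val): third position 4-fold.
Codon 6 UGC (Cys): third position 2-fold.
Codon 7 CAC (His): third position 2-fold.
Four-fold degenerate third positions: 4.

4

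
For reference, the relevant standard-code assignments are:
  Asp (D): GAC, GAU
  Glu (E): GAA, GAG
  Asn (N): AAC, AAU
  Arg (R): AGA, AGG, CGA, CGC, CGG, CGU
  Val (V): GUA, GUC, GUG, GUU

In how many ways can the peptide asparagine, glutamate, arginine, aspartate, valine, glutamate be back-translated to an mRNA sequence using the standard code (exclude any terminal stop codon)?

384

Asn: 2 codons.
Glu: 2 codons.
Arg: 6 codons.
Asp: 2 codons.
Val: 4 codons.
Glu: 2 codons.
2 × 2 × 6 × 2 × 4 × 2 = 384.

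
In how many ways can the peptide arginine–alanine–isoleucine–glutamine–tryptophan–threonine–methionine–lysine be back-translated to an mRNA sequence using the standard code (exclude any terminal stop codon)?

Arg: 6 codons.
Ala: 4 codons.
Ile: 3 codons.
Gln: 2 codons.
Trp: 1 codon.
Thr: 4 codons.
Met: 1 codon.
Lys: 2 codons.
6 × 4 × 3 × 2 × 1 × 4 × 1 × 2 = 1152.

1152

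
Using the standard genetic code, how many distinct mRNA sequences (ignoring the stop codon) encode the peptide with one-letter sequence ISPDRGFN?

13824

Ile: 3 codons.
Ser: 6 codons.
Pro: 4 codons.
Asp: 2 codons.
Arg: 6 codons.
Gly: 4 codons.
Phe: 2 codons.
Asn: 2 codons.
3 × 6 × 4 × 2 × 6 × 4 × 2 × 2 = 13824.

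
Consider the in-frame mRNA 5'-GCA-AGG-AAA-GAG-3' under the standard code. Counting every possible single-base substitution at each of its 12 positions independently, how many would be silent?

7

Codon 1 (GCA, Ala): 3 synonymous substitutions.
Codon 2 (AGG, Arg): 2 synonymous substitutions.
Codon 3 (AAA, Lys): 1 synonymous substitution.
Codon 4 (GAG, Glu): 1 synonymous substitution.
Total: 3 + 2 + 1 + 1 = 7.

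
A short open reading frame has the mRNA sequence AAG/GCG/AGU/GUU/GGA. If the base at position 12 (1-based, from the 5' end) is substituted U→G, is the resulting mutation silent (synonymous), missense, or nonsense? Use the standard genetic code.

Position 12 falls in codon 4: GUU → Val.
After the substitution the codon is GUG → Val.
Both encode Val, so the change is synonymous.

silent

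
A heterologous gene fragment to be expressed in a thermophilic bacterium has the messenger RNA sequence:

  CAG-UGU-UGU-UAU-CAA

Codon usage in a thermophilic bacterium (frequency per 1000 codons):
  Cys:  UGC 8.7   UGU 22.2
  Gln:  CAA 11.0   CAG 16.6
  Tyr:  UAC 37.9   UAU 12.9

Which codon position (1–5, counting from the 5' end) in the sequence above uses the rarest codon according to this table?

5

Codon 1 CAG (Gln): 16.6 per 1000.
Codon 2 UGU (Cys): 22.2 per 1000.
Codon 3 UGU (Cys): 22.2 per 1000.
Codon 4 UAU (Tyr): 12.9 per 1000.
Codon 5 CAA (Gln): 11.0 per 1000.
Lowest frequency is 11.0 at codon 5.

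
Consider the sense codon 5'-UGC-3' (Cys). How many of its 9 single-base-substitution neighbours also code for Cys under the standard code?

Position 1: none → 0 synonymous.
Position 2: none → 0 synonymous.
Position 3: UGU → 1 synonymous.
Total: 0 + 0 + 1 = 1.

1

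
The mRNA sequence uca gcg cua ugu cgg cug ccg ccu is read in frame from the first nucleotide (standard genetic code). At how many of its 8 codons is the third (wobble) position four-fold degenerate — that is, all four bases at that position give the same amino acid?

Codon 1 UCA (Ser): third position 4-fold.
Codon 2 GCG (Ala): third position 4-fold.
Codon 3 CUA (Leu): third position 4-fold.
Codon 4 UGU (Cys): third position 2-fold.
Codon 5 CGG (Arg): third position 4-fold.
Codon 6 CUG (Leu): third position 4-fold.
Codon 7 CCG (Pro): third position 4-fold.
Codon 8 CCU (Pro): third position 4-fold.
Four-fold degenerate third positions: 7.

7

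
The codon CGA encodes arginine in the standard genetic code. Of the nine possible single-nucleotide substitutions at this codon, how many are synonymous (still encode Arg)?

Position 1: AGA → 1 synonymous.
Position 2: none → 0 synonymous.
Position 3: CGT, CGC, CGG → 3 synonymous.
Total: 1 + 0 + 3 = 4.

4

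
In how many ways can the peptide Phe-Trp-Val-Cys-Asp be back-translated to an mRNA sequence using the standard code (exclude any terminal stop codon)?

Phe: 2 codons.
Trp: 1 codon.
Val: 4 codons.
Cys: 2 codons.
Asp: 2 codons.
2 × 1 × 4 × 2 × 2 = 32.

32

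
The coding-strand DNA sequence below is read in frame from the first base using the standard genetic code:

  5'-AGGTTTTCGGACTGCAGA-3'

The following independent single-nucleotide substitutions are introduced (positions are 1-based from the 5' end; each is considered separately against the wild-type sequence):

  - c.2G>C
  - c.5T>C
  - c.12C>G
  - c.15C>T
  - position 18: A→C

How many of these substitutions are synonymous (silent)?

1

Codon 1: AGG (Arg) → ACG (Thr) — missense.
Codon 2: TTT (Phe) → TCT (Ser) — missense.
Codon 4: GAC (Asp) → GAG (Glu) — missense.
Codon 5: TGC (Cys) → TGT (Cys) — synonymous.
Codon 6: AGA (Arg) → AGC (Ser) — missense.
Synonymous: 1 of 5.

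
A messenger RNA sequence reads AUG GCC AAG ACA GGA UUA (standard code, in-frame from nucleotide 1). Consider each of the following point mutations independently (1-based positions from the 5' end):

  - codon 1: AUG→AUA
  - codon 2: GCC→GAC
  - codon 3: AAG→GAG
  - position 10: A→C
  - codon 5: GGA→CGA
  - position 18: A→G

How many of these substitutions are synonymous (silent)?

1

Codon 1: AUG (Met) → AUA (Ile) — missense.
Codon 2: GCC (Ala) → GAC (Asp) — missense.
Codon 3: AAG (Lys) → GAG (Glu) — missense.
Codon 4: ACA (Thr) → CCA (Pro) — missense.
Codon 5: GGA (Gly) → CGA (Arg) — missense.
Codon 6: UUA (Leu) → UUG (Leu) — synonymous.
Synonymous: 1 of 6.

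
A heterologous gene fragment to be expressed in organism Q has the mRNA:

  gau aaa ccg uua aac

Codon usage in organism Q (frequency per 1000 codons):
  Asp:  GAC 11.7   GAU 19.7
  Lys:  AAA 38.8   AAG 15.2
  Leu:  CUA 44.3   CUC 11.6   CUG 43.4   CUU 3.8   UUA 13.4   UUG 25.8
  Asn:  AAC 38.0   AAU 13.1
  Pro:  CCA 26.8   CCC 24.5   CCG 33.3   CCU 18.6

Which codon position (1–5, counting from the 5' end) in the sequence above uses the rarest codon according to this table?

4

Codon 1 GAU (Asp): 19.7 per 1000.
Codon 2 AAA (Lys): 38.8 per 1000.
Codon 3 CCG (Pro): 33.3 per 1000.
Codon 4 UUA (Leu): 13.4 per 1000.
Codon 5 AAC (Asn): 38.0 per 1000.
Lowest frequency is 13.4 at codon 4.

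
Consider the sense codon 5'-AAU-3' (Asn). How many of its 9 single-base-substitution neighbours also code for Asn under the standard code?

Position 1: none → 0 synonymous.
Position 2: none → 0 synonymous.
Position 3: AAC → 1 synonymous.
Total: 0 + 0 + 1 = 1.

1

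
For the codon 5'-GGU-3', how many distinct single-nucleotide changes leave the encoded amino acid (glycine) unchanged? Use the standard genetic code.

Position 1: none → 0 synonymous.
Position 2: none → 0 synonymous.
Position 3: GGC, GGA, GGG → 3 synonymous.
Total: 0 + 0 + 3 = 3.

3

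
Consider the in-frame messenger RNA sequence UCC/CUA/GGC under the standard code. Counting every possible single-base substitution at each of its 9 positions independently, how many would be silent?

Codon 1 (UCC, Ser): 3 synonymous substitutions.
Codon 2 (CUA, Leu): 4 synonymous substitutions.
Codon 3 (GGC, Gly): 3 synonymous substitutions.
Total: 3 + 4 + 3 = 10.

10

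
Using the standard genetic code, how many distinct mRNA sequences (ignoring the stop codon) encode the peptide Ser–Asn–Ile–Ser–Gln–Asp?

Ser: 6 codons.
Asn: 2 codons.
Ile: 3 codons.
Ser: 6 codons.
Gln: 2 codons.
Asp: 2 codons.
6 × 2 × 3 × 6 × 2 × 2 = 864.

864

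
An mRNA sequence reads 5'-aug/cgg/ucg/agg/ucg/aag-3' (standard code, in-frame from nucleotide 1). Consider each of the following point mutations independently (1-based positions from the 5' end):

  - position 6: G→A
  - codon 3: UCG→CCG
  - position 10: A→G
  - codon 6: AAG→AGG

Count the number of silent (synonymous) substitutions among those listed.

1

Codon 2: CGG (Arg) → CGA (Arg) — synonymous.
Codon 3: UCG (Ser) → CCG (Pro) — missense.
Codon 4: AGG (Arg) → GGG (Gly) — missense.
Codon 6: AAG (Lys) → AGG (Arg) — missense.
Synonymous: 1 of 4.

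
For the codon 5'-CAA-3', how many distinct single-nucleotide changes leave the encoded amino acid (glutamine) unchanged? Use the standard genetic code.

1

Position 1: none → 0 synonymous.
Position 2: none → 0 synonymous.
Position 3: CAG → 1 synonymous.
Total: 0 + 0 + 1 = 1.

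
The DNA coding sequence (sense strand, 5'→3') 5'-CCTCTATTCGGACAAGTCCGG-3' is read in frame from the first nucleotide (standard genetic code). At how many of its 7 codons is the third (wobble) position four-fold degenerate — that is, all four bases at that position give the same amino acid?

Codon 1 CCT (Pro): third position 4-fold.
Codon 2 CTA (Leu): third position 4-fold.
Codon 3 TTC (Phe): third position 2-fold.
Codon 4 GGA (Gly): third position 4-fold.
Codon 5 CAA (Gln): third position 2-fold.
Codon 6 GTC (Val): third position 4-fold.
Codon 7 CGG (Arg): third position 4-fold.
Four-fold degenerate third positions: 5.

5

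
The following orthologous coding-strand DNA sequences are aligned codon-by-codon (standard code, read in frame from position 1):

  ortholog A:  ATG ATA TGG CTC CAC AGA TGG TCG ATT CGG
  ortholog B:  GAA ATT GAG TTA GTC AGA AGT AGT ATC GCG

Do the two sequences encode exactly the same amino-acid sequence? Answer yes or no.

Codon 1: ATG Met / GAA Glu — nonsynonymous.
Codon 2: ATA Ile / ATT Ile — synonymous.
Codon 3: TGG Trp / GAG Glu — nonsynonymous.
Codon 4: CTC Leu / TTA Leu — synonymous.
Codon 5: CAC His / GTC Val — nonsynonymous.
Codon 6: AGA Arg / AGA Arg — identical.
Codon 7: TGG Trp / AGT Ser — nonsynonymous.
Codon 8: TCG Ser / AGT Ser — synonymous.
Codon 9: ATT Ile / ATC Ile — synonymous.
Codon 10: CGG Arg / GCG Ala — nonsynonymous.
Nonsynonymous differences: 5 → different protein.

no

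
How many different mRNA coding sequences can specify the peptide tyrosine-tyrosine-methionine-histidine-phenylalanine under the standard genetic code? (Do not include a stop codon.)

16

Tyr: 2 codons.
Tyr: 2 codons.
Met: 1 codon.
His: 2 codons.
Phe: 2 codons.
2 × 2 × 1 × 2 × 2 = 16.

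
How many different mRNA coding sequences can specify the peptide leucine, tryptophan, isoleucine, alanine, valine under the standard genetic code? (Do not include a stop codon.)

288

Leu: 6 codons.
Trp: 1 codon.
Ile: 3 codons.
Ala: 4 codons.
Val: 4 codons.
6 × 1 × 3 × 4 × 4 = 288.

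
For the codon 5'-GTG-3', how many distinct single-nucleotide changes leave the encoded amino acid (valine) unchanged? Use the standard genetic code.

3

Position 1: none → 0 synonymous.
Position 2: none → 0 synonymous.
Position 3: GTT, GTC, GTA → 3 synonymous.
Total: 0 + 0 + 3 = 3.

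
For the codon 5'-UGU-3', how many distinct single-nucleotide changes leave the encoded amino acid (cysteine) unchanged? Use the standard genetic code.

1

Position 1: none → 0 synonymous.
Position 2: none → 0 synonymous.
Position 3: UGC → 1 synonymous.
Total: 0 + 0 + 1 = 1.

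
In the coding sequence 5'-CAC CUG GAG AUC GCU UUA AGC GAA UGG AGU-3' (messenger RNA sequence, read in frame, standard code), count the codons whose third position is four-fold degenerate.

Codon 1 CAC (His): third position 2-fold.
Codon 2 CUG (Leu): third position 4-fold.
Codon 3 GAG (Glu): third position 2-fold.
Codon 4 AUC (Ile): third position 3-fold.
Codon 5 GCU (Ala): third position 4-fold.
Codon 6 UUA (Leu): third position 2-fold.
Codon 7 AGC (Ser): third position 2-fold.
Codon 8 GAA (Glu): third position 2-fold.
Codon 9 UGG (Trp): third position 1-fold.
Codon 10 AGU (Ser): third position 2-fold.
Four-fold degenerate third positions: 2.

2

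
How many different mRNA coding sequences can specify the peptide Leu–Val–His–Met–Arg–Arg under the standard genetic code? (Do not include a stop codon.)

1728

Leu: 6 codons.
Val: 4 codons.
His: 2 codons.
Met: 1 codon.
Arg: 6 codons.
Arg: 6 codons.
6 × 4 × 2 × 1 × 6 × 6 = 1728.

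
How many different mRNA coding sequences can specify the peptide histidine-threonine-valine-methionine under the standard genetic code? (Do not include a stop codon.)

32

His: 2 codons.
Thr: 4 codons.
Val: 4 codons.
Met: 1 codon.
2 × 4 × 4 × 1 = 32.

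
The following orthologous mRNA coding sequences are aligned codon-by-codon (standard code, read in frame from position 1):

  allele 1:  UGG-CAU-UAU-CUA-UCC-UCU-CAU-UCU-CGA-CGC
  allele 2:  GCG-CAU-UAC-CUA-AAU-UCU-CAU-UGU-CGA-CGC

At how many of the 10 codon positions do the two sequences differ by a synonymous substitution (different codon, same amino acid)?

Codon 1: UGG Trp / GCG Ala — nonsynonymous.
Codon 2: CAU His / CAU His — identical.
Codon 3: UAU Tyr / UAC Tyr — synonymous.
Codon 4: CUA Leu / CUA Leu — identical.
Codon 5: UCC Ser / AAU Asn — nonsynonymous.
Codon 6: UCU Ser / UCU Ser — identical.
Codon 7: CAU His / CAU His — identical.
Codon 8: UCU Ser / UGU Cys — nonsynonymous.
Codon 9: CGA Arg / CGA Arg — identical.
Codon 10: CGC Arg / CGC Arg — identical.
Synonymous differences: 1.

1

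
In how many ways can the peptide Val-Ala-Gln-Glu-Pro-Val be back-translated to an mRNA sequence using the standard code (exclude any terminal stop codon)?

1024

Val: 4 codons.
Ala: 4 codons.
Gln: 2 codons.
Glu: 2 codons.
Pro: 4 codons.
Val: 4 codons.
4 × 4 × 2 × 2 × 4 × 4 = 1024.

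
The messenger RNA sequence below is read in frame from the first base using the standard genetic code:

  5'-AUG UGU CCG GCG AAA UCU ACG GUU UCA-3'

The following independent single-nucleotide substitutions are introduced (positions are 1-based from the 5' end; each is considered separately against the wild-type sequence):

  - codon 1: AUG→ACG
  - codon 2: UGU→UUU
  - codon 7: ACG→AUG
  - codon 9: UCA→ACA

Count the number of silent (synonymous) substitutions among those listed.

0

Codon 1: AUG (Met) → ACG (Thr) — missense.
Codon 2: UGU (Cys) → UUU (Phe) — missense.
Codon 7: ACG (Thr) → AUG (Met) — missense.
Codon 9: UCA (Ser) → ACA (Thr) — missense.
Synonymous: 0 of 4.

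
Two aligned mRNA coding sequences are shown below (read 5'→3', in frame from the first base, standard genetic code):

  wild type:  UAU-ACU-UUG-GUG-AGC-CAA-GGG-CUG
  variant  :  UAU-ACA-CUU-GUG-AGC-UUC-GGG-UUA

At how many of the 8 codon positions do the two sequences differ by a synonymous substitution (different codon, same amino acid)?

3

Codon 1: UAU Tyr / UAU Tyr — identical.
Codon 2: ACU Thr / ACA Thr — synonymous.
Codon 3: UUG Leu / CUU Leu — synonymous.
Codon 4: GUG Val / GUG Val — identical.
Codon 5: AGC Ser / AGC Ser — identical.
Codon 6: CAA Gln / UUC Phe — nonsynonymous.
Codon 7: GGG Gly / GGG Gly — identical.
Codon 8: CUG Leu / UUA Leu — synonymous.
Synonymous differences: 3.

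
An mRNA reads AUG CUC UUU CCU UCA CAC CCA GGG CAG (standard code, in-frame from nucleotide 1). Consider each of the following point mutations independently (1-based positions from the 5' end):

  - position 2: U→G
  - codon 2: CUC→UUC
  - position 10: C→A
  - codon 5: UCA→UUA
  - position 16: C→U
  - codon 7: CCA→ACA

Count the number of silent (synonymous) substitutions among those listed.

0

Codon 1: AUG (Met) → AGG (Arg) — missense.
Codon 2: CUC (Leu) → UUC (Phe) — missense.
Codon 4: CCU (Pro) → ACU (Thr) — missense.
Codon 5: UCA (Ser) → UUA (Leu) — missense.
Codon 6: CAC (His) → UAC (Tyr) — missense.
Codon 7: CCA (Pro) → ACA (Thr) — missense.
Synonymous: 0 of 6.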